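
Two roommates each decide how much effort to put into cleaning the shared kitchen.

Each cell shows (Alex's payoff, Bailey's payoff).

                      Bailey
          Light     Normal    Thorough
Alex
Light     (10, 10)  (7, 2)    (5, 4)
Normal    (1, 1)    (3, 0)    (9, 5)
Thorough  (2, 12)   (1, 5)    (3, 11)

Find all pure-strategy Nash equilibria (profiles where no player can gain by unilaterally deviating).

The pure Nash equilibria are (Light, Light), (Normal, Thorough).

(Light, Light): Alex gets 10, best alternative 2; Bailey gets 10, best alternative 4. No profitable deviation — NE.
(Light, Normal): Bailey can switch to Light (2 → 10). Not NE.
(Light, Thorough): Alex can switch to Normal (5 → 9). Not NE.
(Normal, Light): Alex can switch to Light (1 → 10). Not NE.
(Normal, Normal): Alex can switch to Light (3 → 7). Not NE.
(Normal, Thorough): Alex gets 9, best alternative 5; Bailey gets 5, best alternative 1. No profitable deviation — NE.
(Thorough, Light): Alex can switch to Light (2 → 10). Not NE.
(Thorough, Normal): Alex can switch to Light (1 → 7). Not NE.
(Thorough, Thorough): Alex can switch to Light (3 → 5). Not NE.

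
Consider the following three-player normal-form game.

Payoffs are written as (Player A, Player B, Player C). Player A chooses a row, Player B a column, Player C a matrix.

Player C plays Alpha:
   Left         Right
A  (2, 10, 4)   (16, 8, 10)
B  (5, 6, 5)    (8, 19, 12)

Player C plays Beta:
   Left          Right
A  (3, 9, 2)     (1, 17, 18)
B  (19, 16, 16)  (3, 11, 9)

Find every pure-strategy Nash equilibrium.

Player A against (Left, Alpha): payoffs 2, 5 → best response B.
Player A against (Left, Beta): payoffs 3, 19 → best response B.
Player A against (Right, Alpha): payoffs 16, 8 → best response A.
Player A against (Right, Beta): payoffs 1, 3 → best response B.
Player B against (A, Alpha): payoffs 10, 8 → best response Left.
Player B against (A, Beta): payoffs 9, 17 → best response Right.
Player B against (B, Alpha): payoffs 6, 19 → best response Right.
Player B against (B, Beta): payoffs 16, 11 → best response Left.
Player C against (A, Left): payoffs 4, 2 → best response Alpha.
Player C against (A, Right): payoffs 10, 18 → best response Beta.
Player C against (B, Left): payoffs 5, 16 → best response Beta.
Player C against (B, Right): payoffs 12, 9 → best response Alpha.
Mutual best responses: (B, Left, Beta).

The unique pure-strategy Nash equilibrium is (B, Left, Beta).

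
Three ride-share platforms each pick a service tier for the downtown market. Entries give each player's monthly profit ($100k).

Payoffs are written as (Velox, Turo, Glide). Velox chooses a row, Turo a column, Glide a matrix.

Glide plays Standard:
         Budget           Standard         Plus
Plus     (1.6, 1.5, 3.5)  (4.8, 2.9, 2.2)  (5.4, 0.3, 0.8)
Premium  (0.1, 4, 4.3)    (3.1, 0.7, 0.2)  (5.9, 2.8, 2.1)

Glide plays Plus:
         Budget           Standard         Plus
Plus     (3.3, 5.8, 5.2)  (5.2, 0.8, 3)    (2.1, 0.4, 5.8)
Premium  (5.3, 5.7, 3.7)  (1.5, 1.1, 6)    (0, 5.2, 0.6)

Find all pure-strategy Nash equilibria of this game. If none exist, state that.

Velox against (Budget, Standard): payoffs 1.6, 0.1 → best response Plus.
Velox against (Budget, Plus): payoffs 3.3, 5.3 → best response Premium.
Velox against (Standard, Standard): payoffs 4.8, 3.1 → best response Plus.
Velox against (Standard, Plus): payoffs 5.2, 1.5 → best response Plus.
Velox against (Plus, Standard): payoffs 5.4, 5.9 → best response Premium.
Velox against (Plus, Plus): payoffs 2.1, 0 → best response Plus.
Turo against (Plus, Standard): payoffs 1.5, 2.9, 0.3 → best response Standard.
Turo against (Plus, Plus): payoffs 5.8, 0.8, 0.4 → best response Budget.
Turo against (Premium, Standard): payoffs 4, 0.7, 2.8 → best response Budget.
Turo against (Premium, Plus): payoffs 5.7, 1.1, 5.2 → best response Budget.
Glide against (Plus, Budget): payoffs 3.5, 5.2 → best response Plus.
Glide against (Plus, Standard): payoffs 2.2, 3 → best response Plus.
Glide against (Plus, Plus): payoffs 0.8, 5.8 → best response Plus.
Glide against (Premium, Budget): payoffs 4.3, 3.7 → best response Standard.
Glide against (Premium, Standard): payoffs 0.2, 6 → best response Plus.
Glide against (Premium, Plus): payoffs 2.1, 0.6 → best response Standard.
No profile is a mutual best response for all players.

This game has no pure Nash equilibrium.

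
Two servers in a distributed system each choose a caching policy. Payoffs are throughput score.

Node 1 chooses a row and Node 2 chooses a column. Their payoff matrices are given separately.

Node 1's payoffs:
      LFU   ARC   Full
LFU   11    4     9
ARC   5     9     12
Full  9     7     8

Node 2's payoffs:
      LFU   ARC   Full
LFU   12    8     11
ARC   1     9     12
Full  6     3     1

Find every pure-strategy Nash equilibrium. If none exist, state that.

Pure-strategy Nash equilibria: (LFU, LFU), (ARC, Full)

Node 1 against LFU: payoffs 11, 5, 9 → best response LFU.
Node 1 against ARC: payoffs 4, 9, 7 → best response ARC.
Node 1 against Full: payoffs 9, 12, 8 → best response ARC.
Node 2 against LFU: payoffs 12, 8, 11 → best response LFU.
Node 2 against ARC: payoffs 1, 9, 12 → best response Full.
Node 2 against Full: payoffs 6, 3, 1 → best response LFU.
Mutual best responses: (LFU, LFU); (ARC, Full).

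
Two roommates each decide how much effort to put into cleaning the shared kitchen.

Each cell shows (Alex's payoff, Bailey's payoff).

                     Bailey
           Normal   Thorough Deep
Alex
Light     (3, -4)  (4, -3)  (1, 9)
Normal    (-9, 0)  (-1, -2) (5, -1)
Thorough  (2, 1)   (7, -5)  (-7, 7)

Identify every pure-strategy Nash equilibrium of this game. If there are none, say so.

Alex against Normal: payoffs 3, -9, 2 → best response Light.
Alex against Thorough: payoffs 4, -1, 7 → best response Thorough.
Alex against Deep: payoffs 1, 5, -7 → best response Normal.
Bailey against Light: payoffs -4, -3, 9 → best response Deep.
Bailey against Normal: payoffs 0, -2, -1 → best response Normal.
Bailey against Thorough: payoffs 1, -5, 7 → best response Deep.
No profile is a mutual best response for all players.

No pure-strategy Nash equilibrium.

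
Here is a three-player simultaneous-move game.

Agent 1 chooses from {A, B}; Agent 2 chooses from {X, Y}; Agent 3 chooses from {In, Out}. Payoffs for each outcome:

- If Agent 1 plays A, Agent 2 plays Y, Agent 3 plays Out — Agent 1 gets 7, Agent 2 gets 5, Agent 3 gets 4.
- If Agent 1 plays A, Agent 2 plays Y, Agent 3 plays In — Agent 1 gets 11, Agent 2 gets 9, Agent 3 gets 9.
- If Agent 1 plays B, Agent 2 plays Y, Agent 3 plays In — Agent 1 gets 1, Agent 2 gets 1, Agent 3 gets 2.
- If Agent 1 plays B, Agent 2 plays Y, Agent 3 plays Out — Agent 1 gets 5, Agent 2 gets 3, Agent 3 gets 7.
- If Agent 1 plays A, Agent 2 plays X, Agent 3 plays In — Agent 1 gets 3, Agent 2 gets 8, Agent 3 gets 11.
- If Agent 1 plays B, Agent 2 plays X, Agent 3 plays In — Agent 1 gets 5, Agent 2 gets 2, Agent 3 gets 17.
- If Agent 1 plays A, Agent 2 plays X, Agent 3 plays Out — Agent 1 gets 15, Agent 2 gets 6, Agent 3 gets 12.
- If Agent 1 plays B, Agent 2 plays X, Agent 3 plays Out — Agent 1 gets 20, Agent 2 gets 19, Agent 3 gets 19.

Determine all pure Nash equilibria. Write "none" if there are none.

Agent 1 against (X, In): payoffs 3, 5 → best response B.
Agent 1 against (X, Out): payoffs 15, 20 → best response B.
Agent 1 against (Y, In): payoffs 11, 1 → best response A.
Agent 1 against (Y, Out): payoffs 7, 5 → best response A.
Agent 2 against (A, In): payoffs 8, 9 → best response Y.
Agent 2 against (A, Out): payoffs 6, 5 → best response X.
Agent 2 against (B, In): payoffs 2, 1 → best response X.
Agent 2 against (B, Out): payoffs 19, 3 → best response X.
Agent 3 against (A, X): payoffs 11, 12 → best response Out.
Agent 3 against (A, Y): payoffs 9, 4 → best response In.
Agent 3 against (B, X): payoffs 17, 19 → best response Out.
Agent 3 against (B, Y): payoffs 2, 7 → best response Out.
Mutual best responses: (A, Y, In); (B, X, Out).

Pure-strategy Nash equilibria: (A, Y, In); (B, X, Out)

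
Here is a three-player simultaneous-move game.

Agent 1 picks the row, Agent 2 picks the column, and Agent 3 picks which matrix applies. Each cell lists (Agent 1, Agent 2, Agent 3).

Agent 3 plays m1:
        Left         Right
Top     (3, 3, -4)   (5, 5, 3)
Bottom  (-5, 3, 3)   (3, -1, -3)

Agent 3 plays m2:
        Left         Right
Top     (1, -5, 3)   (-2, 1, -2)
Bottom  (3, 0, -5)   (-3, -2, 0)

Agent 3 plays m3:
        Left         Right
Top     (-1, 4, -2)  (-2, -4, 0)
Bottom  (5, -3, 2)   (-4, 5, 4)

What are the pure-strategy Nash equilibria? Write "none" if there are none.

The unique pure-strategy Nash equilibrium is (Top, Right, m1).

Agent 1 against (Left, m1): payoffs 3, -5 → best response Top.
Agent 1 against (Left, m2): payoffs 1, 3 → best response Bottom.
Agent 1 against (Left, m3): payoffs -1, 5 → best response Bottom.
Agent 1 against (Right, m1): payoffs 5, 3 → best response Top.
Agent 1 against (Right, m2): payoffs -2, -3 → best response Top.
Agent 1 against (Right, m3): payoffs -2, -4 → best response Top.
Agent 2 against (Top, m1): payoffs 3, 5 → best response Right.
Agent 2 against (Top, m2): payoffs -5, 1 → best response Right.
Agent 2 against (Top, m3): payoffs 4, -4 → best response Left.
Agent 2 against (Bottom, m1): payoffs 3, -1 → best response Left.
Agent 2 against (Bottom, m2): payoffs 0, -2 → best response Left.
Agent 2 against (Bottom, m3): payoffs -3, 5 → best response Right.
Agent 3 against (Top, Left): payoffs -4, 3, -2 → best response m2.
Agent 3 against (Top, Right): payoffs 3, -2, 0 → best response m1.
Agent 3 against (Bottom, Left): payoffs 3, -5, 2 → best response m1.
Agent 3 against (Bottom, Right): payoffs -3, 0, 4 → best response m3.
Mutual best responses: (Top, Right, m1).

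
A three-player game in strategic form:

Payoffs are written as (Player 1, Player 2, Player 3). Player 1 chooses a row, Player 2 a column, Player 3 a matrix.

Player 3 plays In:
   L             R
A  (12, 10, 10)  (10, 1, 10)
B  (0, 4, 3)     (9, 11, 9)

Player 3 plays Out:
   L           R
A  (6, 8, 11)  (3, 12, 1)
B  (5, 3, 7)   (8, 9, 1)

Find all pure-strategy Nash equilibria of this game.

Mark each player's best response to every combination of opponents' strategies; a profile where every player is best-responding is a pure Nash equilibrium.
Player 1 against (L, In): payoffs 12, 0 → best response A.
Player 1 against (L, Out): payoffs 6, 5 → best response A.
Player 1 against (R, In): payoffs 10, 9 → best response A.
Player 1 against (R, Out): payoffs 3, 8 → best response B.
Player 2 against (A, In): payoffs 10, 1 → best response L.
Player 2 against (A, Out): payoffs 8, 12 → best response R.
Player 2 against (B, In): payoffs 4, 11 → best response R.
Player 2 against (B, Out): payoffs 3, 9 → best response R.
Player 3 against (A, L): payoffs 10, 11 → best response Out.
Player 3 against (A, R): payoffs 10, 1 → best response In.
Player 3 against (B, L): payoffs 3, 7 → best response Out.
Player 3 against (B, R): payoffs 9, 1 → best response In.
No profile is a mutual best response for all players.

No pure-strategy Nash equilibrium.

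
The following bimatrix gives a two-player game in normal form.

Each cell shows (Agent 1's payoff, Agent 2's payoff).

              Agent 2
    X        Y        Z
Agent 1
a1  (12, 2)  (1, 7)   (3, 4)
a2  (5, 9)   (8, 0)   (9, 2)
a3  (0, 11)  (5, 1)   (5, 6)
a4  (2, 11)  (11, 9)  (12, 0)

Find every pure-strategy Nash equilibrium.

Agent 1 against X: payoffs 12, 5, 0, 2 → best response a1.
Agent 1 against Y: payoffs 1, 8, 5, 11 → best response a4.
Agent 1 against Z: payoffs 3, 9, 5, 12 → best response a4.
Agent 2 against a1: payoffs 2, 7, 4 → best response Y.
Agent 2 against a2: payoffs 9, 0, 2 → best response X.
Agent 2 against a3: payoffs 11, 1, 6 → best response X.
Agent 2 against a4: payoffs 11, 9, 0 → best response X.
No profile is a mutual best response for all players.

none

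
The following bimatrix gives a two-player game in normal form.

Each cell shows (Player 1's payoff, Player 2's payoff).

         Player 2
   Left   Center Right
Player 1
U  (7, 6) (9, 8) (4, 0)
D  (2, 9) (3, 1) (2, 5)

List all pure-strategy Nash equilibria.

(U, Center)

For each player, find the best response to each opponent profile; mutual best responses are the pure NE.
Player 1 against Left: payoffs 7, 2 → best response U.
Player 1 against Center: payoffs 9, 3 → best response U.
Player 1 against Right: payoffs 4, 2 → best response U.
Player 2 against U: payoffs 6, 8, 0 → best response Center.
Player 2 against D: payoffs 9, 1, 5 → best response Left.
Mutual best responses: (U, Center).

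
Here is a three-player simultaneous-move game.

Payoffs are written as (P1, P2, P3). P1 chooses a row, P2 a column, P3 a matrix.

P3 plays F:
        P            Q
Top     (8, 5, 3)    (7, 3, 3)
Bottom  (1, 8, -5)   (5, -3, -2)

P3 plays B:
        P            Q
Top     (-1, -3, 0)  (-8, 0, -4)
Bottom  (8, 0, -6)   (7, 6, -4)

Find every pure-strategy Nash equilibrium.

(Top, P, F): P1 gets 8, best alternative 1; P2 gets 5, best alternative 3; P3 gets 3, best alternative 0. No profitable deviation — NE.
(Top, P, B): P1 can switch to Bottom (-1 → 8). Not NE.
(Top, Q, F): P2 can switch to P (3 → 5). Not NE.
(Top, Q, B): P1 can switch to Bottom (-8 → 7). Not NE.
(Bottom, P, F): P1 can switch to Top (1 → 8). Not NE.
(Bottom, P, B): P2 can switch to Q (0 → 6). Not NE.
(Bottom, Q, F): P1 can switch to Top (5 → 7). Not NE.
(Bottom, Q, B): P3 can switch to F (-4 → -2). Not NE.

(Top, P, F)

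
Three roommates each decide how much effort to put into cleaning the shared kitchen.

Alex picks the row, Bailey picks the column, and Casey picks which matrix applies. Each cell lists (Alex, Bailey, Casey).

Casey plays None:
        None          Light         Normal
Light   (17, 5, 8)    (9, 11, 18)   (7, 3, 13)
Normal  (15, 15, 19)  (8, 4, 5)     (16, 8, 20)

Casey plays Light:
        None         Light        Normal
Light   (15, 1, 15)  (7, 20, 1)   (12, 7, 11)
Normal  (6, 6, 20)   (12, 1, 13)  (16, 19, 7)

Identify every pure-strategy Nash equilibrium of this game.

Check each profile: it is a Nash equilibrium iff no player can strictly gain by switching unilaterally.
(Light, None, None): Bailey can switch to Light (5 → 11). Not NE.
(Light, None, Light): Bailey can switch to Light (1 → 20). Not NE.
(Light, Light, None): Alex gets 9, best alternative 8; Bailey gets 11, best alternative 5; Casey gets 18, best alternative 1. No profitable deviation — NE.
(Light, Light, Light): Alex can switch to Normal (7 → 12). Not NE.
(Light, Normal, None): Alex can switch to Normal (7 → 16). Not NE.
(Light, Normal, Light): Alex can switch to Normal (12 → 16). Not NE.
(Normal, None, None): Alex can switch to Light (15 → 17). Not NE.
(The remaining 5 profiles each have a profitable deviation by the same check.)

The unique pure-strategy Nash equilibrium is (Light, Light, None).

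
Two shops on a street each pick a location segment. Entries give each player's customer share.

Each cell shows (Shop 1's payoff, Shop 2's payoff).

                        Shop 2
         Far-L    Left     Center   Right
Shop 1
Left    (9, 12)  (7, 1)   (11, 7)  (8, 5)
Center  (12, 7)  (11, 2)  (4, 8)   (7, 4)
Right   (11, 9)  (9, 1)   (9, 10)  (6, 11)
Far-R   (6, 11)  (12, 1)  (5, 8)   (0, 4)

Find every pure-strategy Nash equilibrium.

Shop 1 against Far-L: payoffs 9, 12, 11, 6 → best response Center.
Shop 1 against Left: payoffs 7, 11, 9, 12 → best response Far-R.
Shop 1 against Center: payoffs 11, 4, 9, 5 → best response Left.
Shop 1 against Right: payoffs 8, 7, 6, 0 → best response Left.
Shop 2 against Left: payoffs 12, 1, 7, 5 → best response Far-L.
Shop 2 against Center: payoffs 7, 2, 8, 4 → best response Center.
Shop 2 against Right: payoffs 9, 1, 10, 11 → best response Right.
Shop 2 against Far-R: payoffs 11, 1, 8, 4 → best response Far-L.
No profile is a mutual best response for all players.

There is no pure-strategy Nash equilibrium.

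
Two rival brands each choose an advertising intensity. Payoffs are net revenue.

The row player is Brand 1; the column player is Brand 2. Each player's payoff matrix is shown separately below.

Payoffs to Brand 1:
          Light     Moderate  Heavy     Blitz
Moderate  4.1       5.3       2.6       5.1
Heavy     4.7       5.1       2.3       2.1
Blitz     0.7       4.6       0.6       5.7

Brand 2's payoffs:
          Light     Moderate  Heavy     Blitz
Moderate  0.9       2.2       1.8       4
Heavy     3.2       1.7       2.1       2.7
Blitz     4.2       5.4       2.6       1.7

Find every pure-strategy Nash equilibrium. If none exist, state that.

(Moderate, Light): Brand 1 can switch to Heavy (4.1 → 4.7). Not NE.
(Moderate, Moderate): Brand 2 can switch to Blitz (2.2 → 4). Not NE.
(Moderate, Heavy): Brand 2 can switch to Moderate (1.8 → 2.2). Not NE.
(Moderate, Blitz): Brand 1 can switch to Blitz (5.1 → 5.7). Not NE.
(Heavy, Light): Brand 1 gets 4.7, best alternative 4.1; Brand 2 gets 3.2, best alternative 2.7. No profitable deviation — NE.
(Heavy, Moderate): Brand 1 can switch to Moderate (5.1 → 5.3). Not NE.
(Heavy, Heavy): Brand 1 can switch to Moderate (2.3 → 2.6). Not NE.
(Heavy, Blitz): Brand 1 can switch to Moderate (2.1 → 5.1). Not NE.
(Blitz, Light): Brand 1 can switch to Moderate (0.7 → 4.1). Not NE.
(The remaining 3 profiles each have a profitable deviation by the same check.)

Pure NE: (Heavy, Light)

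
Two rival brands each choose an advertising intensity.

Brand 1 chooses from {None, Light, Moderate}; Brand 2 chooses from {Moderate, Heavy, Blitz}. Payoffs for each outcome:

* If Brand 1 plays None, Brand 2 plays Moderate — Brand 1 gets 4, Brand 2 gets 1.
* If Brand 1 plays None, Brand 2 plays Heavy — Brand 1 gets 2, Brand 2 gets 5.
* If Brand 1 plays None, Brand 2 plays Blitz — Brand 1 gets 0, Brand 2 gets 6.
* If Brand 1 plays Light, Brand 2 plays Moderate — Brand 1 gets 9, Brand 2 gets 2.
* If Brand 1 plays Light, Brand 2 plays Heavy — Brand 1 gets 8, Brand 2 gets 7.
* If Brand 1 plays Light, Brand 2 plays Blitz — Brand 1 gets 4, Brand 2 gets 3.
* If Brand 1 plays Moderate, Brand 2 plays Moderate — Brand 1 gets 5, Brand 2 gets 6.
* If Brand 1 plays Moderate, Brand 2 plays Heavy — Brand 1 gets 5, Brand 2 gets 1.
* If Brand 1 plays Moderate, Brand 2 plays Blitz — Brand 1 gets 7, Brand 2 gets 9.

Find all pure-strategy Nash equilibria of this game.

(None, Moderate): Brand 1 can switch to Light (4 → 9). Not NE.
(None, Heavy): Brand 1 can switch to Light (2 → 8). Not NE.
(None, Blitz): Brand 1 can switch to Light (0 → 4). Not NE.
(Light, Moderate): Brand 2 can switch to Heavy (2 → 7). Not NE.
(Light, Heavy): Brand 1 gets 8, best alternative 5; Brand 2 gets 7, best alternative 3. No profitable deviation — NE.
(Light, Blitz): Brand 1 can switch to Moderate (4 → 7). Not NE.
(Moderate, Moderate): Brand 1 can switch to Light (5 → 9). Not NE.
(Moderate, Heavy): Brand 1 can switch to Light (5 → 8). Not NE.
(Moderate, Blitz): Brand 1 gets 7, best alternative 4; Brand 2 gets 9, best alternative 6. No profitable deviation — NE.

Pure-strategy Nash equilibria: (Light, Heavy), (Moderate, Blitz)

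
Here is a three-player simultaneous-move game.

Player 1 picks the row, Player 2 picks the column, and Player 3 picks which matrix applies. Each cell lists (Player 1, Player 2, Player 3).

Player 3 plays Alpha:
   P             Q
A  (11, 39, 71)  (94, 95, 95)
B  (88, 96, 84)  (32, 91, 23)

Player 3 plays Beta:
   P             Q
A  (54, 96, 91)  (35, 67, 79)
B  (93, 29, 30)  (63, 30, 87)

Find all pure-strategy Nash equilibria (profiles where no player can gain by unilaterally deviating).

The pure Nash equilibria are (A, Q, Alpha), (B, P, Alpha), (B, Q, Beta).

(A, P, Alpha): Player 1 can switch to B (11 → 88). Not NE.
(A, P, Beta): Player 1 can switch to B (54 → 93). Not NE.
(A, Q, Alpha): Player 1 gets 94, best alternative 32; Player 2 gets 95, best alternative 39; Player 3 gets 95, best alternative 79. No profitable deviation — NE.
(A, Q, Beta): Player 1 can switch to B (35 → 63). Not NE.
(B, P, Alpha): Player 1 gets 88, best alternative 11; Player 2 gets 96, best alternative 91; Player 3 gets 84, best alternative 30. No profitable deviation — NE.
(B, P, Beta): Player 2 can switch to Q (29 → 30). Not NE.
(B, Q, Alpha): Player 1 can switch to A (32 → 94). Not NE.
(B, Q, Beta): Player 1 gets 63, best alternative 35; Player 2 gets 30, best alternative 29; Player 3 gets 87, best alternative 23. No profitable deviation — NE.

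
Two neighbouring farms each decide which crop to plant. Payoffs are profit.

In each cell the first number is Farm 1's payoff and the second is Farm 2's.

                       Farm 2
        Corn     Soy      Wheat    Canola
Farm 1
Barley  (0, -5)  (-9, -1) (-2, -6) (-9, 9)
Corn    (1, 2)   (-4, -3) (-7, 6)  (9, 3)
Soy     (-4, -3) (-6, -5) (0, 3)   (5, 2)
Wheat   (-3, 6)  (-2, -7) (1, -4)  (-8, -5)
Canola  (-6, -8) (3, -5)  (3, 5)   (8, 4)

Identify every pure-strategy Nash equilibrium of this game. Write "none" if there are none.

(Canola, Wheat)

For each strategy profile, look for a profitable unilateral deviation.
(Barley, Corn): Farm 1 can switch to Corn (0 → 1). Not NE.
(Barley, Soy): Farm 1 can switch to Corn (-9 → -4). Not NE.
(Barley, Wheat): Farm 1 can switch to Soy (-2 → 0). Not NE.
(Barley, Canola): Farm 1 can switch to Corn (-9 → 9). Not NE.
(Corn, Corn): Farm 2 can switch to Wheat (2 → 6). Not NE.
(Corn, Soy): Farm 1 can switch to Wheat (-4 → -2). Not NE.
(Corn, Wheat): Farm 1 can switch to Barley (-7 → -2). Not NE.
(Corn, Canola): Farm 2 can switch to Wheat (3 → 6). Not NE.
(Soy, Corn): Farm 1 can switch to Barley (-4 → 0). Not NE.
(Soy, Soy): Farm 1 can switch to Corn (-6 → -4). Not NE.
(Soy, Wheat): Farm 1 can switch to Wheat (0 → 1). Not NE.
(Soy, Canola): Farm 1 can switch to Corn (5 → 9). Not NE.
(Canola, Wheat): Farm 1 gets 3, best alternative 1; Farm 2 gets 5, best alternative 4. No profitable deviation — NE.
(The remaining 7 profiles each have a profitable deviation by the same check.)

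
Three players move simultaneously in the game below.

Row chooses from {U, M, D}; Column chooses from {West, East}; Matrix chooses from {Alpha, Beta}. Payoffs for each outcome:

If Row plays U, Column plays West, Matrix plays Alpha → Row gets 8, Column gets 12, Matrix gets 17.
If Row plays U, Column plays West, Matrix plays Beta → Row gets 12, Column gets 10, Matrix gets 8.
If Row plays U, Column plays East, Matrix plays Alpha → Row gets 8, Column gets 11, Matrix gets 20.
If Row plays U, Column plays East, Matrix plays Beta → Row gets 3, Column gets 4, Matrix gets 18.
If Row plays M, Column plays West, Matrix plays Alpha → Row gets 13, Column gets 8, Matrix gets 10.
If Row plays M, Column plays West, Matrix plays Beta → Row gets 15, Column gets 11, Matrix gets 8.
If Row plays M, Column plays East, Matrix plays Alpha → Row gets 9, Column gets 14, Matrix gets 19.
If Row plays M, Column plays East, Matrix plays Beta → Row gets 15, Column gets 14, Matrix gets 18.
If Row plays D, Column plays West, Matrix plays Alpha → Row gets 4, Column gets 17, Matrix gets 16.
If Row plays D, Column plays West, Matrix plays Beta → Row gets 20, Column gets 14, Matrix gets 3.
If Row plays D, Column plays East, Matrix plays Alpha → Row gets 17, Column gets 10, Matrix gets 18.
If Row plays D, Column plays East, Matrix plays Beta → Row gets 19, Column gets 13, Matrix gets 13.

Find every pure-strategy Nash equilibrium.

This game has no pure Nash equilibrium.

(U, West, Alpha): Row can switch to M (8 → 13). Not NE.
(U, West, Beta): Row can switch to M (12 → 15). Not NE.
(U, East, Alpha): Row can switch to M (8 → 9). Not NE.
(U, East, Beta): Row can switch to M (3 → 15). Not NE.
(M, West, Alpha): Column can switch to East (8 → 14). Not NE.
(M, West, Beta): Row can switch to D (15 → 20). Not NE.
(M, East, Alpha): Row can switch to D (9 → 17). Not NE.
(M, East, Beta): Row can switch to D (15 → 19). Not NE.
(D, West, Alpha): Row can switch to U (4 → 8). Not NE.
(D, West, Beta): Matrix can switch to Alpha (3 → 16). Not NE.
(The remaining 2 profiles each have a profitable deviation by the same check.)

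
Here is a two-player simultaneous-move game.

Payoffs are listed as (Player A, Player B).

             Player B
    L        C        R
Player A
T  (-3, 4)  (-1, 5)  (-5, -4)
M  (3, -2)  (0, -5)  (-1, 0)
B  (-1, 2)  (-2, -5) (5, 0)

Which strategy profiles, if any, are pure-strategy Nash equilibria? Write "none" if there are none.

none

Player A against L: payoffs -3, 3, -1 → best response M.
Player A against C: payoffs -1, 0, -2 → best response M.
Player A against R: payoffs -5, -1, 5 → best response B.
Player B against T: payoffs 4, 5, -4 → best response C.
Player B against M: payoffs -2, -5, 0 → best response R.
Player B against B: payoffs 2, -5, 0 → best response L.
No profile is a mutual best response for all players.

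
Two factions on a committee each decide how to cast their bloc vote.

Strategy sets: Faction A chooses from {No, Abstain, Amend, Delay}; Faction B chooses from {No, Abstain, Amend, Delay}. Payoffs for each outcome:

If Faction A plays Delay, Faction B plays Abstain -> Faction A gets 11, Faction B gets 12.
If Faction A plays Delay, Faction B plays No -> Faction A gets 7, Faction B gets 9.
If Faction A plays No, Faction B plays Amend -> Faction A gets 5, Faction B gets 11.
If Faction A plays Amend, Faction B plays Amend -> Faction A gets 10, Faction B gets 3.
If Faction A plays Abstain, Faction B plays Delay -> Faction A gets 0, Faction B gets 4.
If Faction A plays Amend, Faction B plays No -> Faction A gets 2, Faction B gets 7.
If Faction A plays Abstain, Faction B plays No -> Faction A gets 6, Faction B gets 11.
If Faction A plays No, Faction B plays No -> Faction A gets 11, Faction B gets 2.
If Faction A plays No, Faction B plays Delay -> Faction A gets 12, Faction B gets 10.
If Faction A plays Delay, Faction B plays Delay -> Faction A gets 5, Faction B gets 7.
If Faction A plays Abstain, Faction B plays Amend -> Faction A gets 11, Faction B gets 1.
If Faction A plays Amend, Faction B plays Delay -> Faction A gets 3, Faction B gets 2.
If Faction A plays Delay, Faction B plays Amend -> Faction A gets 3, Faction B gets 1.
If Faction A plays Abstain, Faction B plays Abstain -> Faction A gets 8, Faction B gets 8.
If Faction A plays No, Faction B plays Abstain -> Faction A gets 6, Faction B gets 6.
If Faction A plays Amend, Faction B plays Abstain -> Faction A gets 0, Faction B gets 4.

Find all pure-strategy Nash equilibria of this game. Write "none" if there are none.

The unique pure-strategy Nash equilibrium is (Delay, Abstain).

Faction A against No: payoffs 11, 6, 2, 7 → best response No.
Faction A against Abstain: payoffs 6, 8, 0, 11 → best response Delay.
Faction A against Amend: payoffs 5, 11, 10, 3 → best response Abstain.
Faction A against Delay: payoffs 12, 0, 3, 5 → best response No.
Faction B against No: payoffs 2, 6, 11, 10 → best response Amend.
Faction B against Abstain: payoffs 11, 8, 1, 4 → best response No.
Faction B against Amend: payoffs 7, 4, 3, 2 → best response No.
Faction B against Delay: payoffs 9, 12, 1, 7 → best response Abstain.
Mutual best responses: (Delay, Abstain).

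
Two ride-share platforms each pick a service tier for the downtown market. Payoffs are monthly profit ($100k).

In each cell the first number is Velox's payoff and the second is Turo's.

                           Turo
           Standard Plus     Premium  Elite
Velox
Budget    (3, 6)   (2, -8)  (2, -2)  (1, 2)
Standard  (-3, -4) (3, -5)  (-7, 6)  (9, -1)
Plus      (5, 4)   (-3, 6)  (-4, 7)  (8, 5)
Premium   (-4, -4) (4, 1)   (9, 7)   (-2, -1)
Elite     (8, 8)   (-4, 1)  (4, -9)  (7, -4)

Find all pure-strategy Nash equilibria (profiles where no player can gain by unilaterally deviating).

Pure-strategy Nash equilibria: (Premium, Premium), (Elite, Standard)

Velox against Standard: payoffs 3, -3, 5, -4, 8 → best response Elite.
Velox against Plus: payoffs 2, 3, -3, 4, -4 → best response Premium.
Velox against Premium: payoffs 2, -7, -4, 9, 4 → best response Premium.
Velox against Elite: payoffs 1, 9, 8, -2, 7 → best response Standard.
Turo against Budget: payoffs 6, -8, -2, 2 → best response Standard.
Turo against Standard: payoffs -4, -5, 6, -1 → best response Premium.
Turo against Plus: payoffs 4, 6, 7, 5 → best response Premium.
Turo against Premium: payoffs -4, 1, 7, -1 → best response Premium.
Turo against Elite: payoffs 8, 1, -9, -4 → best response Standard.
Mutual best responses: (Premium, Premium); (Elite, Standard).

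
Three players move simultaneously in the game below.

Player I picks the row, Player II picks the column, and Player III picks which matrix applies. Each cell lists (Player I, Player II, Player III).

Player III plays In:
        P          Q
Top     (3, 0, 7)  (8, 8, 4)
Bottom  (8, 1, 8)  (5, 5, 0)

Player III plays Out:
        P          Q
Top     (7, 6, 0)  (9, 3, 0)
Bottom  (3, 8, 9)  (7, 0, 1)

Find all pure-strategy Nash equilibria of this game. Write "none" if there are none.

Mark each player's best response to every combination of opponents' strategies; a profile where every player is best-responding is a pure Nash equilibrium.
Player I against (P, In): payoffs 3, 8 → best response Bottom.
Player I against (P, Out): payoffs 7, 3 → best response Top.
Player I against (Q, In): payoffs 8, 5 → best response Top.
Player I against (Q, Out): payoffs 9, 7 → best response Top.
Player II against (Top, In): payoffs 0, 8 → best response Q.
Player II against (Top, Out): payoffs 6, 3 → best response P.
Player II against (Bottom, In): payoffs 1, 5 → best response Q.
Player II against (Bottom, Out): payoffs 8, 0 → best response P.
Player III against (Top, P): payoffs 7, 0 → best response In.
Player III against (Top, Q): payoffs 4, 0 → best response In.
Player III against (Bottom, P): payoffs 8, 9 → best response Out.
Player III against (Bottom, Q): payoffs 0, 1 → best response Out.
Mutual best responses: (Top, Q, In).

The unique pure-strategy Nash equilibrium is (Top, Q, In).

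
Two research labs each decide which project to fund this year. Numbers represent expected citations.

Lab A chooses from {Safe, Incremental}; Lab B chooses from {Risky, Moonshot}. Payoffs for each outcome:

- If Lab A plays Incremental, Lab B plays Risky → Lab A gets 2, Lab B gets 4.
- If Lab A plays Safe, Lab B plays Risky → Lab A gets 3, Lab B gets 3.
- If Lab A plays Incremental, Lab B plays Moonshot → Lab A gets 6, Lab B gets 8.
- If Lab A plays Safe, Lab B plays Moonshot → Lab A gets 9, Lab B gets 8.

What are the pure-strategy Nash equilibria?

The unique pure-strategy Nash equilibrium is (Safe, Moonshot).

For each strategy profile, look for a profitable unilateral deviation.
(Safe, Risky): Lab B can switch to Moonshot (3 → 8). Not NE.
(Safe, Moonshot): Lab A gets 9, best alternative 6; Lab B gets 8, best alternative 3. No profitable deviation — NE.
(Incremental, Risky): Lab A can switch to Safe (2 → 3). Not NE.
(Incremental, Moonshot): Lab A can switch to Safe (6 → 9). Not NE.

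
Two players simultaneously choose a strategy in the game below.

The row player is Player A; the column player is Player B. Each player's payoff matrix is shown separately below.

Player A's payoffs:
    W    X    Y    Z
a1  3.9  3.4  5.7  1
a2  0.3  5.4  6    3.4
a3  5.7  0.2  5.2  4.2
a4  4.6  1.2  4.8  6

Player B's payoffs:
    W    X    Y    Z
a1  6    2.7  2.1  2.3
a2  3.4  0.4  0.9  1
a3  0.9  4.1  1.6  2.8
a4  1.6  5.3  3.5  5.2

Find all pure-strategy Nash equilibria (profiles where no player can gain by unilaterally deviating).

There is no pure-strategy Nash equilibrium.

Mark each player's best response to every combination of opponents' strategies; a profile where every player is best-responding is a pure Nash equilibrium.
Player A against W: payoffs 3.9, 0.3, 5.7, 4.6 → best response a3.
Player A against X: payoffs 3.4, 5.4, 0.2, 1.2 → best response a2.
Player A against Y: payoffs 5.7, 6, 5.2, 4.8 → best response a2.
Player A against Z: payoffs 1, 3.4, 4.2, 6 → best response a4.
Player B against a1: payoffs 6, 2.7, 2.1, 2.3 → best response W.
Player B against a2: payoffs 3.4, 0.4, 0.9, 1 → best response W.
Player B against a3: payoffs 0.9, 4.1, 1.6, 2.8 → best response X.
Player B against a4: payoffs 1.6, 5.3, 3.5, 5.2 → best response X.
No profile is a mutual best response for all players.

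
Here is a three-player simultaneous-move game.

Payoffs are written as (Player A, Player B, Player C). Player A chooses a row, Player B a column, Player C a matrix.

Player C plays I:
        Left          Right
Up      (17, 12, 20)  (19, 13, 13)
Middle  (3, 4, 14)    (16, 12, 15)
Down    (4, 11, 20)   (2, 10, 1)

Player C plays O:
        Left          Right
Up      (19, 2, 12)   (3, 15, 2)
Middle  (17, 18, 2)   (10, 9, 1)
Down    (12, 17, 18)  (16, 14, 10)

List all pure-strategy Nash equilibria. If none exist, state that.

Pure NE: (Up, Right, I)

Player A against (Left, I): payoffs 17, 3, 4 → best response Up.
Player A against (Left, O): payoffs 19, 17, 12 → best response Up.
Player A against (Right, I): payoffs 19, 16, 2 → best response Up.
Player A against (Right, O): payoffs 3, 10, 16 → best response Down.
Player B against (Up, I): payoffs 12, 13 → best response Right.
Player B against (Up, O): payoffs 2, 15 → best response Right.
Player B against (Middle, I): payoffs 4, 12 → best response Right.
Player B against (Middle, O): payoffs 18, 9 → best response Left.
Player B against (Down, I): payoffs 11, 10 → best response Left.
Player B against (Down, O): payoffs 17, 14 → best response Left.
Player C against (Up, Left): payoffs 20, 12 → best response I.
Player C against (Up, Right): payoffs 13, 2 → best response I.
Player C against (Middle, Left): payoffs 14, 2 → best response I.
Player C against (Middle, Right): payoffs 15, 1 → best response I.
Player C against (Down, Left): payoffs 20, 18 → best response I.
Player C against (Down, Right): payoffs 1, 10 → best response O.
Mutual best responses: (Up, Right, I).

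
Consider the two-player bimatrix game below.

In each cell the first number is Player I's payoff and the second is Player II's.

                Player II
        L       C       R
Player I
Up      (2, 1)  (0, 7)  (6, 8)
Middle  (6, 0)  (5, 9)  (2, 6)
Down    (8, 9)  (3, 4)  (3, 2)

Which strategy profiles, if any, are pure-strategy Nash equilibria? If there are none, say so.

(Up, R) and (Middle, C) and (Down, L)

For each strategy profile, look for a profitable unilateral deviation.
(Up, L): Player I can switch to Middle (2 → 6). Not NE.
(Up, C): Player I can switch to Middle (0 → 5). Not NE.
(Up, R): Player I gets 6, best alternative 3; Player II gets 8, best alternative 7. No profitable deviation — NE.
(Middle, L): Player I can switch to Down (6 → 8). Not NE.
(Middle, C): Player I gets 5, best alternative 3; Player II gets 9, best alternative 6. No profitable deviation — NE.
(Middle, R): Player I can switch to Up (2 → 6). Not NE.
(Down, L): Player I gets 8, best alternative 6; Player II gets 9, best alternative 4. No profitable deviation — NE.
(Down, C): Player I can switch to Middle (3 → 5). Not NE.
(Down, R): Player I can switch to Up (3 → 6). Not NE.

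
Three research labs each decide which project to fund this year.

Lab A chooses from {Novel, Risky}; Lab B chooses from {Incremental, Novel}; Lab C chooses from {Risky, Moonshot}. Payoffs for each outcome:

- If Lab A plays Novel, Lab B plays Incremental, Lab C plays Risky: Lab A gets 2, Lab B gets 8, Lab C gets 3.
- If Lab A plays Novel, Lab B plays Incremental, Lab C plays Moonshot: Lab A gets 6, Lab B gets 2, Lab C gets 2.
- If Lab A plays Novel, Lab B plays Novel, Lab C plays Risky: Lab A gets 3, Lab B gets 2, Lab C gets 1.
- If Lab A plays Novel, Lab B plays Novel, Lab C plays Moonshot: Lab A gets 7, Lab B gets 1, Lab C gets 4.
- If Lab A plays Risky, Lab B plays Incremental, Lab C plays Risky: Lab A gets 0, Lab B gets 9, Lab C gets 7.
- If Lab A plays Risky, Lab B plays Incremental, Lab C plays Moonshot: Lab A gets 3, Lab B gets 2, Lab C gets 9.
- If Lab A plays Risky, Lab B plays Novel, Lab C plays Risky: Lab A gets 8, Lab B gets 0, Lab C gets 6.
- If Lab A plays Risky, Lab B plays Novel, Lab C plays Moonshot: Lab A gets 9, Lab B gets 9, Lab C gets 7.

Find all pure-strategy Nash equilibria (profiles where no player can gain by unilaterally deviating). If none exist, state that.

For each player, find the best response to each opponent profile; mutual best responses are the pure NE.
Lab A against (Incremental, Risky): payoffs 2, 0 → best response Novel.
Lab A against (Incremental, Moonshot): payoffs 6, 3 → best response Novel.
Lab A against (Novel, Risky): payoffs 3, 8 → best response Risky.
Lab A against (Novel, Moonshot): payoffs 7, 9 → best response Risky.
Lab B against (Novel, Risky): payoffs 8, 2 → best response Incremental.
Lab B against (Novel, Moonshot): payoffs 2, 1 → best response Incremental.
Lab B against (Risky, Risky): payoffs 9, 0 → best response Incremental.
Lab B against (Risky, Moonshot): payoffs 2, 9 → best response Novel.
Lab C against (Novel, Incremental): payoffs 3, 2 → best response Risky.
Lab C against (Novel, Novel): payoffs 1, 4 → best response Moonshot.
Lab C against (Risky, Incremental): payoffs 7, 9 → best response Moonshot.
Lab C against (Risky, Novel): payoffs 6, 7 → best response Moonshot.
Mutual best responses: (Novel, Incremental, Risky); (Risky, Novel, Moonshot).

(Novel, Incremental, Risky), (Risky, Novel, Moonshot)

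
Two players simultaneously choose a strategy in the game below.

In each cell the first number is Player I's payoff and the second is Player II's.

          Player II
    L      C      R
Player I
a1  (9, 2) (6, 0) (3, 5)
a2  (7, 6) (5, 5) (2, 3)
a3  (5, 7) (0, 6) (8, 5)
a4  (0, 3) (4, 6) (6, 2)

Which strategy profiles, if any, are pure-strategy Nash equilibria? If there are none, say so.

(a1, L): Player II can switch to R (2 → 5). Not NE.
(a1, C): Player II can switch to L (0 → 2). Not NE.
(a1, R): Player I can switch to a3 (3 → 8). Not NE.
(a2, L): Player I can switch to a1 (7 → 9). Not NE.
(a2, C): Player I can switch to a1 (5 → 6). Not NE.
(a2, R): Player I can switch to a1 (2 → 3). Not NE.
(a3, L): Player I can switch to a1 (5 → 9). Not NE.
(a3, C): Player I can switch to a1 (0 → 6). Not NE.
(The remaining 4 profiles each have a profitable deviation by the same check.)

This game has no pure Nash equilibrium.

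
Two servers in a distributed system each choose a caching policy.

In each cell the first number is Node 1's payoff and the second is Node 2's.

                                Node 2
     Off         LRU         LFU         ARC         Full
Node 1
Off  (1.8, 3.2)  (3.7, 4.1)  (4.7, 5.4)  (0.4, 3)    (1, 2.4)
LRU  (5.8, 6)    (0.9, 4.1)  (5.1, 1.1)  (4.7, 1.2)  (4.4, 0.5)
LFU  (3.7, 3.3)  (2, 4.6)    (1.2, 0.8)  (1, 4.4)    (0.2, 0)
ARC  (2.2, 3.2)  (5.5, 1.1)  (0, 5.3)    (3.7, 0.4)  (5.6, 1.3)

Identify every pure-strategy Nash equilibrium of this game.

Pure NE: (LRU, Off)

Check each profile: it is a Nash equilibrium iff no player can strictly gain by switching unilaterally.
(Off, Off): Node 1 can switch to LRU (1.8 → 5.8). Not NE.
(Off, LRU): Node 1 can switch to ARC (3.7 → 5.5). Not NE.
(Off, LFU): Node 1 can switch to LRU (4.7 → 5.1). Not NE.
(Off, ARC): Node 1 can switch to LRU (0.4 → 4.7). Not NE.
(Off, Full): Node 1 can switch to LRU (1 → 4.4). Not NE.
(LRU, Off): Node 1 gets 5.8, best alternative 3.7; Node 2 gets 6, best alternative 4.1. No profitable deviation — NE.
(LRU, LRU): Node 1 can switch to Off (0.9 → 3.7). Not NE.
(LRU, LFU): Node 2 can switch to Off (1.1 → 6). Not NE.
(LRU, ARC): Node 2 can switch to Off (1.2 → 6). Not NE.
(The remaining 11 profiles each have a profitable deviation by the same check.)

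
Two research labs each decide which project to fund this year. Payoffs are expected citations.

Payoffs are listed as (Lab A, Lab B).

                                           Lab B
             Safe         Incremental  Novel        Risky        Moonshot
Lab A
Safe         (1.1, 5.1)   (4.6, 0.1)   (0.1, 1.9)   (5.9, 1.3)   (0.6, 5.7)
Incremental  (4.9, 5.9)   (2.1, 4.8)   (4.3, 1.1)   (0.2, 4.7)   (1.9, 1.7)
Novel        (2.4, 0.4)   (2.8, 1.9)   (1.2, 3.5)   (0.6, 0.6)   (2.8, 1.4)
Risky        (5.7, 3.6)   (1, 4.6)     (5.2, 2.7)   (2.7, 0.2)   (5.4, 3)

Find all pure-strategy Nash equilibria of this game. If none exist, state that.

Lab A against Safe: payoffs 1.1, 4.9, 2.4, 5.7 → best response Risky.
Lab A against Incremental: payoffs 4.6, 2.1, 2.8, 1 → best response Safe.
Lab A against Novel: payoffs 0.1, 4.3, 1.2, 5.2 → best response Risky.
Lab A against Risky: payoffs 5.9, 0.2, 0.6, 2.7 → best response Safe.
Lab A against Moonshot: payoffs 0.6, 1.9, 2.8, 5.4 → best response Risky.
Lab B against Safe: payoffs 5.1, 0.1, 1.9, 1.3, 5.7 → best response Moonshot.
Lab B against Incremental: payoffs 5.9, 4.8, 1.1, 4.7, 1.7 → best response Safe.
Lab B against Novel: payoffs 0.4, 1.9, 3.5, 0.6, 1.4 → best response Novel.
Lab B against Risky: payoffs 3.6, 4.6, 2.7, 0.2, 3 → best response Incremental.
No profile is a mutual best response for all players.

This game has no pure Nash equilibrium.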